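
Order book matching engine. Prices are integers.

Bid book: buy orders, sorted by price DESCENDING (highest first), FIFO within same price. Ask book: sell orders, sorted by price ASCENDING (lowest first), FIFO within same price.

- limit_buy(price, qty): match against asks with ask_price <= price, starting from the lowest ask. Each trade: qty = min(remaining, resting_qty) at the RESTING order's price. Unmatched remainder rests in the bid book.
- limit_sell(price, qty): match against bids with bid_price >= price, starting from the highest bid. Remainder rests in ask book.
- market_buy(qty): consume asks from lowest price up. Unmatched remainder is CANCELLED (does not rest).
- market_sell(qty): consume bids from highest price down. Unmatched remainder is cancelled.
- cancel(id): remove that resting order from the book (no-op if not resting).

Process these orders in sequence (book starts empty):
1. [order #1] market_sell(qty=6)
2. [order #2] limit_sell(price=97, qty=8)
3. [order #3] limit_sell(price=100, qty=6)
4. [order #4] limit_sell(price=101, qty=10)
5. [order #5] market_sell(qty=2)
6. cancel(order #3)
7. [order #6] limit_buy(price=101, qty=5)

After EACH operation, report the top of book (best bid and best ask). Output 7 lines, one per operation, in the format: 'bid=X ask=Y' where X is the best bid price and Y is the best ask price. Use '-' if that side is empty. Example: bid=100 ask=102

After op 1 [order #1] market_sell(qty=6): fills=none; bids=[-] asks=[-]
After op 2 [order #2] limit_sell(price=97, qty=8): fills=none; bids=[-] asks=[#2:8@97]
After op 3 [order #3] limit_sell(price=100, qty=6): fills=none; bids=[-] asks=[#2:8@97 #3:6@100]
After op 4 [order #4] limit_sell(price=101, qty=10): fills=none; bids=[-] asks=[#2:8@97 #3:6@100 #4:10@101]
After op 5 [order #5] market_sell(qty=2): fills=none; bids=[-] asks=[#2:8@97 #3:6@100 #4:10@101]
After op 6 cancel(order #3): fills=none; bids=[-] asks=[#2:8@97 #4:10@101]
After op 7 [order #6] limit_buy(price=101, qty=5): fills=#6x#2:5@97; bids=[-] asks=[#2:3@97 #4:10@101]

Answer: bid=- ask=-
bid=- ask=97
bid=- ask=97
bid=- ask=97
bid=- ask=97
bid=- ask=97
bid=- ask=97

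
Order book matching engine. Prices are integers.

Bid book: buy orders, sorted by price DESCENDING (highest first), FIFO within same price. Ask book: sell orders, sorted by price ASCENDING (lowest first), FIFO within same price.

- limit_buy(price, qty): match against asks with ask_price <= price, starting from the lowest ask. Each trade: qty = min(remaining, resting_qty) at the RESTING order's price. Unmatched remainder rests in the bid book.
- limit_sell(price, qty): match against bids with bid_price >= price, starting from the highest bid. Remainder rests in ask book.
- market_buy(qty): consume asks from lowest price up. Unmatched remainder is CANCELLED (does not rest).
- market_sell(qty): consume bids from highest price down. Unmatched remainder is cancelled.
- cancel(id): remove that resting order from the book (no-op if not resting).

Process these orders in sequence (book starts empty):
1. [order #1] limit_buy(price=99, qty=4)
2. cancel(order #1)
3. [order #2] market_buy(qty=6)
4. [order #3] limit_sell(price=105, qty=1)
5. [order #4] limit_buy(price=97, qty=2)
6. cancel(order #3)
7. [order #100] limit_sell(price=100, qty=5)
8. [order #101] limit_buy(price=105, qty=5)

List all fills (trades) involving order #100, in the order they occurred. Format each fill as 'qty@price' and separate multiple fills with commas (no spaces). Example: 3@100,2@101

Answer: 5@100

Derivation:
After op 1 [order #1] limit_buy(price=99, qty=4): fills=none; bids=[#1:4@99] asks=[-]
After op 2 cancel(order #1): fills=none; bids=[-] asks=[-]
After op 3 [order #2] market_buy(qty=6): fills=none; bids=[-] asks=[-]
After op 4 [order #3] limit_sell(price=105, qty=1): fills=none; bids=[-] asks=[#3:1@105]
After op 5 [order #4] limit_buy(price=97, qty=2): fills=none; bids=[#4:2@97] asks=[#3:1@105]
After op 6 cancel(order #3): fills=none; bids=[#4:2@97] asks=[-]
After op 7 [order #100] limit_sell(price=100, qty=5): fills=none; bids=[#4:2@97] asks=[#100:5@100]
After op 8 [order #101] limit_buy(price=105, qty=5): fills=#101x#100:5@100; bids=[#4:2@97] asks=[-]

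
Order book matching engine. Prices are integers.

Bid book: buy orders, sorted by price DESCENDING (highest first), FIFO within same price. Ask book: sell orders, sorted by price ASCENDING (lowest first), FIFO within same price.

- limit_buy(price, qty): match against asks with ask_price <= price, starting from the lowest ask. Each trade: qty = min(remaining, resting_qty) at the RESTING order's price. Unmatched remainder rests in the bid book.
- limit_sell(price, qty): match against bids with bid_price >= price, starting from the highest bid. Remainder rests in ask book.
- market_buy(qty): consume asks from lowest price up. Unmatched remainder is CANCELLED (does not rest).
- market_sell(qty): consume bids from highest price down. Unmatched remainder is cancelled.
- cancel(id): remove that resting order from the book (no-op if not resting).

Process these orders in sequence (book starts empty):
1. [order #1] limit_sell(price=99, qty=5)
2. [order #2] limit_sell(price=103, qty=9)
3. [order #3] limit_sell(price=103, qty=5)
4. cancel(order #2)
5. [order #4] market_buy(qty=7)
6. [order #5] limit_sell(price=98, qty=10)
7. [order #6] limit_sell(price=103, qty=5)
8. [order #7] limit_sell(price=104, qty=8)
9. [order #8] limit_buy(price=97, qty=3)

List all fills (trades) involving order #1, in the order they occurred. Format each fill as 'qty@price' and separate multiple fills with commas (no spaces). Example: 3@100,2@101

After op 1 [order #1] limit_sell(price=99, qty=5): fills=none; bids=[-] asks=[#1:5@99]
After op 2 [order #2] limit_sell(price=103, qty=9): fills=none; bids=[-] asks=[#1:5@99 #2:9@103]
After op 3 [order #3] limit_sell(price=103, qty=5): fills=none; bids=[-] asks=[#1:5@99 #2:9@103 #3:5@103]
After op 4 cancel(order #2): fills=none; bids=[-] asks=[#1:5@99 #3:5@103]
After op 5 [order #4] market_buy(qty=7): fills=#4x#1:5@99 #4x#3:2@103; bids=[-] asks=[#3:3@103]
After op 6 [order #5] limit_sell(price=98, qty=10): fills=none; bids=[-] asks=[#5:10@98 #3:3@103]
After op 7 [order #6] limit_sell(price=103, qty=5): fills=none; bids=[-] asks=[#5:10@98 #3:3@103 #6:5@103]
After op 8 [order #7] limit_sell(price=104, qty=8): fills=none; bids=[-] asks=[#5:10@98 #3:3@103 #6:5@103 #7:8@104]
After op 9 [order #8] limit_buy(price=97, qty=3): fills=none; bids=[#8:3@97] asks=[#5:10@98 #3:3@103 #6:5@103 #7:8@104]

Answer: 5@99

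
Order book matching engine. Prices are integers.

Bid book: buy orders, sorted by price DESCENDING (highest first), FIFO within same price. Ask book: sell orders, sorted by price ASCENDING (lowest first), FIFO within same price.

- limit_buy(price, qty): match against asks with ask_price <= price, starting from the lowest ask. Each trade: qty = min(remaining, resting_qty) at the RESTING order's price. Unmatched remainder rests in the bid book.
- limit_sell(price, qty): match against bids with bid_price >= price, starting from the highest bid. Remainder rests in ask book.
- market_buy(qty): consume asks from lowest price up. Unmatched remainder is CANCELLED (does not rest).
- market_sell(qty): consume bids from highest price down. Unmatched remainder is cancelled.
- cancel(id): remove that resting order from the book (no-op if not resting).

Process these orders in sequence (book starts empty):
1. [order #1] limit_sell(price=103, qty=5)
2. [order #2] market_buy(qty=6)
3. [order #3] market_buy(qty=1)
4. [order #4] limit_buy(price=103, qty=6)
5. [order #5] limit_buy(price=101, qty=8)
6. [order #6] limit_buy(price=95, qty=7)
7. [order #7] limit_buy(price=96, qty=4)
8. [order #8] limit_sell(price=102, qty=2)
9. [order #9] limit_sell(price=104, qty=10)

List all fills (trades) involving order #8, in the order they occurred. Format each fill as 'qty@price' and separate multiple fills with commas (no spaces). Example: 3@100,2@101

After op 1 [order #1] limit_sell(price=103, qty=5): fills=none; bids=[-] asks=[#1:5@103]
After op 2 [order #2] market_buy(qty=6): fills=#2x#1:5@103; bids=[-] asks=[-]
After op 3 [order #3] market_buy(qty=1): fills=none; bids=[-] asks=[-]
After op 4 [order #4] limit_buy(price=103, qty=6): fills=none; bids=[#4:6@103] asks=[-]
After op 5 [order #5] limit_buy(price=101, qty=8): fills=none; bids=[#4:6@103 #5:8@101] asks=[-]
After op 6 [order #6] limit_buy(price=95, qty=7): fills=none; bids=[#4:6@103 #5:8@101 #6:7@95] asks=[-]
After op 7 [order #7] limit_buy(price=96, qty=4): fills=none; bids=[#4:6@103 #5:8@101 #7:4@96 #6:7@95] asks=[-]
After op 8 [order #8] limit_sell(price=102, qty=2): fills=#4x#8:2@103; bids=[#4:4@103 #5:8@101 #7:4@96 #6:7@95] asks=[-]
After op 9 [order #9] limit_sell(price=104, qty=10): fills=none; bids=[#4:4@103 #5:8@101 #7:4@96 #6:7@95] asks=[#9:10@104]

Answer: 2@103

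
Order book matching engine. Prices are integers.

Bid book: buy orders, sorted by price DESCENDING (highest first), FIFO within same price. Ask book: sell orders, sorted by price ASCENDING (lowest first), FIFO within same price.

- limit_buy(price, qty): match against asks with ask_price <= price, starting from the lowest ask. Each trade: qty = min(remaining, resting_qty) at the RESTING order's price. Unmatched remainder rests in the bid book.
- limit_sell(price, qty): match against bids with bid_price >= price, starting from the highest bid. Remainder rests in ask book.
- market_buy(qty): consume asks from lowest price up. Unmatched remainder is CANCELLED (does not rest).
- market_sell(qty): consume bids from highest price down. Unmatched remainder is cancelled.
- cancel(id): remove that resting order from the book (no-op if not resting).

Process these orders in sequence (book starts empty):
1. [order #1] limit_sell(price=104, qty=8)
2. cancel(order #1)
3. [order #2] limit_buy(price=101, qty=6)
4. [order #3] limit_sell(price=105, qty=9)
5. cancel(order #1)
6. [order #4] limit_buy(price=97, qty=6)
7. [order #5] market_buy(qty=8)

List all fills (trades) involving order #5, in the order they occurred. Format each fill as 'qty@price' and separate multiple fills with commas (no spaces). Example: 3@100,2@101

After op 1 [order #1] limit_sell(price=104, qty=8): fills=none; bids=[-] asks=[#1:8@104]
After op 2 cancel(order #1): fills=none; bids=[-] asks=[-]
After op 3 [order #2] limit_buy(price=101, qty=6): fills=none; bids=[#2:6@101] asks=[-]
After op 4 [order #3] limit_sell(price=105, qty=9): fills=none; bids=[#2:6@101] asks=[#3:9@105]
After op 5 cancel(order #1): fills=none; bids=[#2:6@101] asks=[#3:9@105]
After op 6 [order #4] limit_buy(price=97, qty=6): fills=none; bids=[#2:6@101 #4:6@97] asks=[#3:9@105]
After op 7 [order #5] market_buy(qty=8): fills=#5x#3:8@105; bids=[#2:6@101 #4:6@97] asks=[#3:1@105]

Answer: 8@105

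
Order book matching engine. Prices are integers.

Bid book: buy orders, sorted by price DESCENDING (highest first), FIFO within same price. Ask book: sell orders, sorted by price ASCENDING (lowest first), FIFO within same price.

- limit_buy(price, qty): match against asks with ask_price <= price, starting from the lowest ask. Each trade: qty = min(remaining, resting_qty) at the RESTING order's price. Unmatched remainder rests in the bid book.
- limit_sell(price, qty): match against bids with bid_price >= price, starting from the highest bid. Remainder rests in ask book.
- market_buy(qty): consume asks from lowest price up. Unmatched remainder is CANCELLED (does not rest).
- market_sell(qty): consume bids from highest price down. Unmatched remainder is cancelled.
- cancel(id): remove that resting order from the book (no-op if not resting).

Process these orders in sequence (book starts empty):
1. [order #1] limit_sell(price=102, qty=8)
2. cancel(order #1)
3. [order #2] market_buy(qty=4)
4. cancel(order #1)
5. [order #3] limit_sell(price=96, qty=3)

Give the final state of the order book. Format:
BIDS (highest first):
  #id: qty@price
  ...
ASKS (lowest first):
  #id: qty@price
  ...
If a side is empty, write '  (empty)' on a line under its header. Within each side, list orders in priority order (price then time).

After op 1 [order #1] limit_sell(price=102, qty=8): fills=none; bids=[-] asks=[#1:8@102]
After op 2 cancel(order #1): fills=none; bids=[-] asks=[-]
After op 3 [order #2] market_buy(qty=4): fills=none; bids=[-] asks=[-]
After op 4 cancel(order #1): fills=none; bids=[-] asks=[-]
After op 5 [order #3] limit_sell(price=96, qty=3): fills=none; bids=[-] asks=[#3:3@96]

Answer: BIDS (highest first):
  (empty)
ASKS (lowest first):
  #3: 3@96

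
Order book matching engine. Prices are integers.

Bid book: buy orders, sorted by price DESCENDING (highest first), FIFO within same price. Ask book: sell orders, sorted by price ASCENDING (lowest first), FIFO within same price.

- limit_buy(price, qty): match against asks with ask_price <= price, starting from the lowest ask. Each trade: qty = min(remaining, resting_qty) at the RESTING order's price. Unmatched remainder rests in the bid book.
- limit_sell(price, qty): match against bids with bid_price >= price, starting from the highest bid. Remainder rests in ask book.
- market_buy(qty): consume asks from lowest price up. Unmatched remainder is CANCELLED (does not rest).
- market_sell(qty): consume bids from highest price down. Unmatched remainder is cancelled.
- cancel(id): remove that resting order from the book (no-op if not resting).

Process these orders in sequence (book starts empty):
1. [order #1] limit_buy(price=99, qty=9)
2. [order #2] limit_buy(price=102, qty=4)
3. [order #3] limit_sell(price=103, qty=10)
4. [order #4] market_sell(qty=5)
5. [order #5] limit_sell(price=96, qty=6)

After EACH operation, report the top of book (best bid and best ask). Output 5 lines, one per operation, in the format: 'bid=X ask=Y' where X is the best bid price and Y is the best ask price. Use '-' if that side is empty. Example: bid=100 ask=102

After op 1 [order #1] limit_buy(price=99, qty=9): fills=none; bids=[#1:9@99] asks=[-]
After op 2 [order #2] limit_buy(price=102, qty=4): fills=none; bids=[#2:4@102 #1:9@99] asks=[-]
After op 3 [order #3] limit_sell(price=103, qty=10): fills=none; bids=[#2:4@102 #1:9@99] asks=[#3:10@103]
After op 4 [order #4] market_sell(qty=5): fills=#2x#4:4@102 #1x#4:1@99; bids=[#1:8@99] asks=[#3:10@103]
After op 5 [order #5] limit_sell(price=96, qty=6): fills=#1x#5:6@99; bids=[#1:2@99] asks=[#3:10@103]

Answer: bid=99 ask=-
bid=102 ask=-
bid=102 ask=103
bid=99 ask=103
bid=99 ask=103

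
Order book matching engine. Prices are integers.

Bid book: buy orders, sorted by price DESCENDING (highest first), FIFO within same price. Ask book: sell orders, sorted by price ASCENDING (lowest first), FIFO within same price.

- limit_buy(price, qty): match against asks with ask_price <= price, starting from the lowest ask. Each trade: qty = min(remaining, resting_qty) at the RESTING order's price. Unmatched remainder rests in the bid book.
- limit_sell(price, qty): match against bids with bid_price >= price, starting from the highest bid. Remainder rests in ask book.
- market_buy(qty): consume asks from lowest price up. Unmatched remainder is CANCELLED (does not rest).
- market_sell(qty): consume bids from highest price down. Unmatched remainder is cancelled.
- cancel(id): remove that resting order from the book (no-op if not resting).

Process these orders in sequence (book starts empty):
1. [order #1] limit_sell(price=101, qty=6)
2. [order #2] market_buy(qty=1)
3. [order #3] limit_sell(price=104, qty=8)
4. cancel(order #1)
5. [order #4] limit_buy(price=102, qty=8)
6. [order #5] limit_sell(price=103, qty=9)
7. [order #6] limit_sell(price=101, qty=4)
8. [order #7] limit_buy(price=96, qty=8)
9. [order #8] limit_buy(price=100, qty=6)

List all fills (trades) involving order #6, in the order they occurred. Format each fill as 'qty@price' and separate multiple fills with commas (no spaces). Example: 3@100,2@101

Answer: 4@102

Derivation:
After op 1 [order #1] limit_sell(price=101, qty=6): fills=none; bids=[-] asks=[#1:6@101]
After op 2 [order #2] market_buy(qty=1): fills=#2x#1:1@101; bids=[-] asks=[#1:5@101]
After op 3 [order #3] limit_sell(price=104, qty=8): fills=none; bids=[-] asks=[#1:5@101 #3:8@104]
After op 4 cancel(order #1): fills=none; bids=[-] asks=[#3:8@104]
After op 5 [order #4] limit_buy(price=102, qty=8): fills=none; bids=[#4:8@102] asks=[#3:8@104]
After op 6 [order #5] limit_sell(price=103, qty=9): fills=none; bids=[#4:8@102] asks=[#5:9@103 #3:8@104]
After op 7 [order #6] limit_sell(price=101, qty=4): fills=#4x#6:4@102; bids=[#4:4@102] asks=[#5:9@103 #3:8@104]
After op 8 [order #7] limit_buy(price=96, qty=8): fills=none; bids=[#4:4@102 #7:8@96] asks=[#5:9@103 #3:8@104]
After op 9 [order #8] limit_buy(price=100, qty=6): fills=none; bids=[#4:4@102 #8:6@100 #7:8@96] asks=[#5:9@103 #3:8@104]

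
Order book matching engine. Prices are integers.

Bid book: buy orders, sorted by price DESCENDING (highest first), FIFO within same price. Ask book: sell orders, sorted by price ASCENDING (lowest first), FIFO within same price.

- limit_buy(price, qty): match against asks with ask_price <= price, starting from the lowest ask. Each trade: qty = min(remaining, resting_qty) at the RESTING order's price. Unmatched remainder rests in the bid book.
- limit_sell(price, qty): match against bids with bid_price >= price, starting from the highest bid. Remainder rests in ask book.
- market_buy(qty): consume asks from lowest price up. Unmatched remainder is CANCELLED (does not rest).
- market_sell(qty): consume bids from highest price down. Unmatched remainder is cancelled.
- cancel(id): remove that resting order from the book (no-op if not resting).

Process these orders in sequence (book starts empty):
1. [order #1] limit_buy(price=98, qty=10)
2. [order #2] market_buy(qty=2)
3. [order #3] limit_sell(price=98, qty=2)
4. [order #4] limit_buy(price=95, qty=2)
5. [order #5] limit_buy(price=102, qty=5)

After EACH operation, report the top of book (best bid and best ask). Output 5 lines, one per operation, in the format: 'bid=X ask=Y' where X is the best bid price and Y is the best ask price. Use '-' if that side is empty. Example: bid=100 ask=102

After op 1 [order #1] limit_buy(price=98, qty=10): fills=none; bids=[#1:10@98] asks=[-]
After op 2 [order #2] market_buy(qty=2): fills=none; bids=[#1:10@98] asks=[-]
After op 3 [order #3] limit_sell(price=98, qty=2): fills=#1x#3:2@98; bids=[#1:8@98] asks=[-]
After op 4 [order #4] limit_buy(price=95, qty=2): fills=none; bids=[#1:8@98 #4:2@95] asks=[-]
After op 5 [order #5] limit_buy(price=102, qty=5): fills=none; bids=[#5:5@102 #1:8@98 #4:2@95] asks=[-]

Answer: bid=98 ask=-
bid=98 ask=-
bid=98 ask=-
bid=98 ask=-
bid=102 ask=-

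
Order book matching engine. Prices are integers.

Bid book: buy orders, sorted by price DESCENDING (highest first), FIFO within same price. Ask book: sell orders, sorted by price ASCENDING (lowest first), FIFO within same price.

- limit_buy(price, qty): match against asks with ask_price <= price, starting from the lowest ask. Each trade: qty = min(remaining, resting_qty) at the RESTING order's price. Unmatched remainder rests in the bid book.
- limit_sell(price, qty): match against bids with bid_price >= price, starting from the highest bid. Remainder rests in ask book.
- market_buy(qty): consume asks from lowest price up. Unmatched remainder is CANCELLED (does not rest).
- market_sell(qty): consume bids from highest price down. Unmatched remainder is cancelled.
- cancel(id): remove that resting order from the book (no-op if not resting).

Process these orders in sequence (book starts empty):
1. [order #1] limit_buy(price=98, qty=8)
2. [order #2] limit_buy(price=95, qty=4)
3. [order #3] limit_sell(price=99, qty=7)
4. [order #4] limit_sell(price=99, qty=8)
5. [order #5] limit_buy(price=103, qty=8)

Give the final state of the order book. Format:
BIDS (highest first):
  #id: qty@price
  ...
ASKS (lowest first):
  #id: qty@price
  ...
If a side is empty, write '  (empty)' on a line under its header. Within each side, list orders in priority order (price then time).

Answer: BIDS (highest first):
  #1: 8@98
  #2: 4@95
ASKS (lowest first):
  #4: 7@99

Derivation:
After op 1 [order #1] limit_buy(price=98, qty=8): fills=none; bids=[#1:8@98] asks=[-]
After op 2 [order #2] limit_buy(price=95, qty=4): fills=none; bids=[#1:8@98 #2:4@95] asks=[-]
After op 3 [order #3] limit_sell(price=99, qty=7): fills=none; bids=[#1:8@98 #2:4@95] asks=[#3:7@99]
After op 4 [order #4] limit_sell(price=99, qty=8): fills=none; bids=[#1:8@98 #2:4@95] asks=[#3:7@99 #4:8@99]
After op 5 [order #5] limit_buy(price=103, qty=8): fills=#5x#3:7@99 #5x#4:1@99; bids=[#1:8@98 #2:4@95] asks=[#4:7@99]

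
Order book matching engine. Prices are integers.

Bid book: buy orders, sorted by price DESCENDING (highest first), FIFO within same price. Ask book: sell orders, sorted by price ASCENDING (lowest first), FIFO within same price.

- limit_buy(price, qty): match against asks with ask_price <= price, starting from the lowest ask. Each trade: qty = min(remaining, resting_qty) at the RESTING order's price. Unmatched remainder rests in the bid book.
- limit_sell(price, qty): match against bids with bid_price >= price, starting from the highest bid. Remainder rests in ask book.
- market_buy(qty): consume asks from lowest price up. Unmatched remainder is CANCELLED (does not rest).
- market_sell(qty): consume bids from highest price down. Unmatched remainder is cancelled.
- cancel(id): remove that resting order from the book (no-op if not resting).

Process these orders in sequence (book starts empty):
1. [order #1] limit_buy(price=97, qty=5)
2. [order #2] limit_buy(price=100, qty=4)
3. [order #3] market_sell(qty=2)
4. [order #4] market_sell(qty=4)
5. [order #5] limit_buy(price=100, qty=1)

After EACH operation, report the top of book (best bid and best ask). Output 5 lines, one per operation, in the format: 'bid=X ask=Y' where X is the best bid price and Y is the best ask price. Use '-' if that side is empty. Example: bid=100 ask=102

After op 1 [order #1] limit_buy(price=97, qty=5): fills=none; bids=[#1:5@97] asks=[-]
After op 2 [order #2] limit_buy(price=100, qty=4): fills=none; bids=[#2:4@100 #1:5@97] asks=[-]
After op 3 [order #3] market_sell(qty=2): fills=#2x#3:2@100; bids=[#2:2@100 #1:5@97] asks=[-]
After op 4 [order #4] market_sell(qty=4): fills=#2x#4:2@100 #1x#4:2@97; bids=[#1:3@97] asks=[-]
After op 5 [order #5] limit_buy(price=100, qty=1): fills=none; bids=[#5:1@100 #1:3@97] asks=[-]

Answer: bid=97 ask=-
bid=100 ask=-
bid=100 ask=-
bid=97 ask=-
bid=100 ask=-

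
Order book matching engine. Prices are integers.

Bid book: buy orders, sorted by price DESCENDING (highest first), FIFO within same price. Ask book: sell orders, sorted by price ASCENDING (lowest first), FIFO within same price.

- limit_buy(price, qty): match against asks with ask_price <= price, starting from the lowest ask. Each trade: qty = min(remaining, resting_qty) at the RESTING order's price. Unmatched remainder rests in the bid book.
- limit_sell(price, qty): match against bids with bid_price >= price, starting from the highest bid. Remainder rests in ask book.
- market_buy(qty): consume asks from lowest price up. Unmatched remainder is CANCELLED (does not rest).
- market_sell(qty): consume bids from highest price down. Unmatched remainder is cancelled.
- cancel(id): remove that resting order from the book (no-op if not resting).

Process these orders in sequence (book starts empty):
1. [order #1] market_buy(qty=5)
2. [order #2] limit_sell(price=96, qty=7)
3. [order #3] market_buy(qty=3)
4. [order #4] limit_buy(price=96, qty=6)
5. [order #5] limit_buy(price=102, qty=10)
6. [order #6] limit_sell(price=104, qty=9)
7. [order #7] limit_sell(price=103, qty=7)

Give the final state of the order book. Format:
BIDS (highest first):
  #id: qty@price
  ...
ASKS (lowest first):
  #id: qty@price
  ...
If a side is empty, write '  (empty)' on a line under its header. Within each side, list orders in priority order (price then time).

Answer: BIDS (highest first):
  #5: 10@102
  #4: 2@96
ASKS (lowest first):
  #7: 7@103
  #6: 9@104

Derivation:
After op 1 [order #1] market_buy(qty=5): fills=none; bids=[-] asks=[-]
After op 2 [order #2] limit_sell(price=96, qty=7): fills=none; bids=[-] asks=[#2:7@96]
After op 3 [order #3] market_buy(qty=3): fills=#3x#2:3@96; bids=[-] asks=[#2:4@96]
After op 4 [order #4] limit_buy(price=96, qty=6): fills=#4x#2:4@96; bids=[#4:2@96] asks=[-]
After op 5 [order #5] limit_buy(price=102, qty=10): fills=none; bids=[#5:10@102 #4:2@96] asks=[-]
After op 6 [order #6] limit_sell(price=104, qty=9): fills=none; bids=[#5:10@102 #4:2@96] asks=[#6:9@104]
After op 7 [order #7] limit_sell(price=103, qty=7): fills=none; bids=[#5:10@102 #4:2@96] asks=[#7:7@103 #6:9@104]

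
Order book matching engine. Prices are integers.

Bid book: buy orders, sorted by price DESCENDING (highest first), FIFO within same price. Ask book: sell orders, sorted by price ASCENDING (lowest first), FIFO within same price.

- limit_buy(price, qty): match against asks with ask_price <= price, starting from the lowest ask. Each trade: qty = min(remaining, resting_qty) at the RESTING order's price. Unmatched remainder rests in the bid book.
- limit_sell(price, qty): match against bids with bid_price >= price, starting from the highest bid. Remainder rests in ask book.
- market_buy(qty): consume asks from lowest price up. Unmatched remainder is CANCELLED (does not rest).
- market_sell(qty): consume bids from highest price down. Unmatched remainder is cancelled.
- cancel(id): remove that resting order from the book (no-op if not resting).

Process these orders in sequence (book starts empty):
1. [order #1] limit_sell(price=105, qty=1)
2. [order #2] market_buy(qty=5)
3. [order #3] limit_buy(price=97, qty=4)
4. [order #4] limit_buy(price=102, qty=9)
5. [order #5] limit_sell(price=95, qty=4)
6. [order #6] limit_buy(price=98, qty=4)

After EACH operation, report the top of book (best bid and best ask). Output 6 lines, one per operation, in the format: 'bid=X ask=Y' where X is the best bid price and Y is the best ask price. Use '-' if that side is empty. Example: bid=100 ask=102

Answer: bid=- ask=105
bid=- ask=-
bid=97 ask=-
bid=102 ask=-
bid=102 ask=-
bid=102 ask=-

Derivation:
After op 1 [order #1] limit_sell(price=105, qty=1): fills=none; bids=[-] asks=[#1:1@105]
After op 2 [order #2] market_buy(qty=5): fills=#2x#1:1@105; bids=[-] asks=[-]
After op 3 [order #3] limit_buy(price=97, qty=4): fills=none; bids=[#3:4@97] asks=[-]
After op 4 [order #4] limit_buy(price=102, qty=9): fills=none; bids=[#4:9@102 #3:4@97] asks=[-]
After op 5 [order #5] limit_sell(price=95, qty=4): fills=#4x#5:4@102; bids=[#4:5@102 #3:4@97] asks=[-]
After op 6 [order #6] limit_buy(price=98, qty=4): fills=none; bids=[#4:5@102 #6:4@98 #3:4@97] asks=[-]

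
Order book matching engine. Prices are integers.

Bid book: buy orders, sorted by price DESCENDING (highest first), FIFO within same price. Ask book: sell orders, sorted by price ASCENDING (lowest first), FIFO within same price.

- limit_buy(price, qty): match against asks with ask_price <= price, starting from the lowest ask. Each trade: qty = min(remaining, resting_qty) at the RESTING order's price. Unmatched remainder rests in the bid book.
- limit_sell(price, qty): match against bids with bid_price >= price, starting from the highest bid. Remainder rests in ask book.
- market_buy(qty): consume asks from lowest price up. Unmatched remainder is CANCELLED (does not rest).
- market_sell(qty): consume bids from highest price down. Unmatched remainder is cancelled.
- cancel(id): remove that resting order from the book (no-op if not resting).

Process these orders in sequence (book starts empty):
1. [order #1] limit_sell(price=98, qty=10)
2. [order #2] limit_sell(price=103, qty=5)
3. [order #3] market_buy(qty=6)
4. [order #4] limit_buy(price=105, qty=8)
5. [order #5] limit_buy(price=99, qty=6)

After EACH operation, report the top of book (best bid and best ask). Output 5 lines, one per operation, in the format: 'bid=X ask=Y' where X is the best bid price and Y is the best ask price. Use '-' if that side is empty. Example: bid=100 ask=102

Answer: bid=- ask=98
bid=- ask=98
bid=- ask=98
bid=- ask=103
bid=99 ask=103

Derivation:
After op 1 [order #1] limit_sell(price=98, qty=10): fills=none; bids=[-] asks=[#1:10@98]
After op 2 [order #2] limit_sell(price=103, qty=5): fills=none; bids=[-] asks=[#1:10@98 #2:5@103]
After op 3 [order #3] market_buy(qty=6): fills=#3x#1:6@98; bids=[-] asks=[#1:4@98 #2:5@103]
After op 4 [order #4] limit_buy(price=105, qty=8): fills=#4x#1:4@98 #4x#2:4@103; bids=[-] asks=[#2:1@103]
After op 5 [order #5] limit_buy(price=99, qty=6): fills=none; bids=[#5:6@99] asks=[#2:1@103]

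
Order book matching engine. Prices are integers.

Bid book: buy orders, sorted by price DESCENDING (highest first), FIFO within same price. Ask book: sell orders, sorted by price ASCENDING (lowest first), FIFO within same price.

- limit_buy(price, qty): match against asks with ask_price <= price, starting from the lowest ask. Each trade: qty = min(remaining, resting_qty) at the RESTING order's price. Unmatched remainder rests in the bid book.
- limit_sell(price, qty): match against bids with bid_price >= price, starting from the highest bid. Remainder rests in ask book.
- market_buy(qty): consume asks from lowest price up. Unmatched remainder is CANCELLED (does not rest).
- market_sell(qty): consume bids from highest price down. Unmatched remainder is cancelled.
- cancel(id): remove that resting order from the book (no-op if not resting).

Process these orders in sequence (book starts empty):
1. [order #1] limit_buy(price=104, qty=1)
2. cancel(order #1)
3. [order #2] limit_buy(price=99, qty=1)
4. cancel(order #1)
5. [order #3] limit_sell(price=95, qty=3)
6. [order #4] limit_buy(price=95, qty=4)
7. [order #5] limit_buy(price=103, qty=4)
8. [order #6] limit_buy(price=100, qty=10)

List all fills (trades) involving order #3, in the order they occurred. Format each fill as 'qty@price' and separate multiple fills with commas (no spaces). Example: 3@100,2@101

After op 1 [order #1] limit_buy(price=104, qty=1): fills=none; bids=[#1:1@104] asks=[-]
After op 2 cancel(order #1): fills=none; bids=[-] asks=[-]
After op 3 [order #2] limit_buy(price=99, qty=1): fills=none; bids=[#2:1@99] asks=[-]
After op 4 cancel(order #1): fills=none; bids=[#2:1@99] asks=[-]
After op 5 [order #3] limit_sell(price=95, qty=3): fills=#2x#3:1@99; bids=[-] asks=[#3:2@95]
After op 6 [order #4] limit_buy(price=95, qty=4): fills=#4x#3:2@95; bids=[#4:2@95] asks=[-]
After op 7 [order #5] limit_buy(price=103, qty=4): fills=none; bids=[#5:4@103 #4:2@95] asks=[-]
After op 8 [order #6] limit_buy(price=100, qty=10): fills=none; bids=[#5:4@103 #6:10@100 #4:2@95] asks=[-]

Answer: 1@99,2@95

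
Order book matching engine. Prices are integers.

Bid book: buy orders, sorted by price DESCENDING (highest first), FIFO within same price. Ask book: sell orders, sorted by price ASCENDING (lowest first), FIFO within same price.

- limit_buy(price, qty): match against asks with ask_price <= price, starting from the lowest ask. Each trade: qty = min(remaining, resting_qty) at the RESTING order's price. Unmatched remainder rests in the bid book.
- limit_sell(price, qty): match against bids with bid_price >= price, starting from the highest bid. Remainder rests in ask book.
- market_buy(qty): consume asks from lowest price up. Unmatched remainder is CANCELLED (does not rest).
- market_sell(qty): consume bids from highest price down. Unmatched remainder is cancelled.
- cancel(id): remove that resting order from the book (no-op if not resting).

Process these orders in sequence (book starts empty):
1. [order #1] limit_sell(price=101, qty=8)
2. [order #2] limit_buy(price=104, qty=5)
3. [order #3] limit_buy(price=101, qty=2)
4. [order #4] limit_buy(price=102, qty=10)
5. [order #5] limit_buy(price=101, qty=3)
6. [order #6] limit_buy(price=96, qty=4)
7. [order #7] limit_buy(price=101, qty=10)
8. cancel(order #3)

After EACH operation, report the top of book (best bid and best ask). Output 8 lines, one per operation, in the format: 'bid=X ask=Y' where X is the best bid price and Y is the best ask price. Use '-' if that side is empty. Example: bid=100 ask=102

After op 1 [order #1] limit_sell(price=101, qty=8): fills=none; bids=[-] asks=[#1:8@101]
After op 2 [order #2] limit_buy(price=104, qty=5): fills=#2x#1:5@101; bids=[-] asks=[#1:3@101]
After op 3 [order #3] limit_buy(price=101, qty=2): fills=#3x#1:2@101; bids=[-] asks=[#1:1@101]
After op 4 [order #4] limit_buy(price=102, qty=10): fills=#4x#1:1@101; bids=[#4:9@102] asks=[-]
After op 5 [order #5] limit_buy(price=101, qty=3): fills=none; bids=[#4:9@102 #5:3@101] asks=[-]
After op 6 [order #6] limit_buy(price=96, qty=4): fills=none; bids=[#4:9@102 #5:3@101 #6:4@96] asks=[-]
After op 7 [order #7] limit_buy(price=101, qty=10): fills=none; bids=[#4:9@102 #5:3@101 #7:10@101 #6:4@96] asks=[-]
After op 8 cancel(order #3): fills=none; bids=[#4:9@102 #5:3@101 #7:10@101 #6:4@96] asks=[-]

Answer: bid=- ask=101
bid=- ask=101
bid=- ask=101
bid=102 ask=-
bid=102 ask=-
bid=102 ask=-
bid=102 ask=-
bid=102 ask=-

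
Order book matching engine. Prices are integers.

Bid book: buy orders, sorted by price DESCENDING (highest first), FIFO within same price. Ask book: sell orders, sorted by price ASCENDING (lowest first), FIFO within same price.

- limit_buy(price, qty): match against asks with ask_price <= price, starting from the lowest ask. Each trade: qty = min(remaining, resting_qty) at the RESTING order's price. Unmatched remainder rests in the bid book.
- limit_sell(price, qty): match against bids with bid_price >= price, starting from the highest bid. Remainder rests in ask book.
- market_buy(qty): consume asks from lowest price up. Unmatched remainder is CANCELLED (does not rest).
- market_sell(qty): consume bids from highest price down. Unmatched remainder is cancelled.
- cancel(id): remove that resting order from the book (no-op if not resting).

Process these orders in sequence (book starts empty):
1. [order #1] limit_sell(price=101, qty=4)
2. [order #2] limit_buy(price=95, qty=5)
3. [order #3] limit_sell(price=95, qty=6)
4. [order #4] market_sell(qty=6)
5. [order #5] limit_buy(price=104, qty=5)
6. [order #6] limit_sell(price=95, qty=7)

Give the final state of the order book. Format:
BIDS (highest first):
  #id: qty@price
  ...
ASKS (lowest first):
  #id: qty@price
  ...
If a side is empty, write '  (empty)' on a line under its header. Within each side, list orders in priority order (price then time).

After op 1 [order #1] limit_sell(price=101, qty=4): fills=none; bids=[-] asks=[#1:4@101]
After op 2 [order #2] limit_buy(price=95, qty=5): fills=none; bids=[#2:5@95] asks=[#1:4@101]
After op 3 [order #3] limit_sell(price=95, qty=6): fills=#2x#3:5@95; bids=[-] asks=[#3:1@95 #1:4@101]
After op 4 [order #4] market_sell(qty=6): fills=none; bids=[-] asks=[#3:1@95 #1:4@101]
After op 5 [order #5] limit_buy(price=104, qty=5): fills=#5x#3:1@95 #5x#1:4@101; bids=[-] asks=[-]
After op 6 [order #6] limit_sell(price=95, qty=7): fills=none; bids=[-] asks=[#6:7@95]

Answer: BIDS (highest first):
  (empty)
ASKS (lowest first):
  #6: 7@95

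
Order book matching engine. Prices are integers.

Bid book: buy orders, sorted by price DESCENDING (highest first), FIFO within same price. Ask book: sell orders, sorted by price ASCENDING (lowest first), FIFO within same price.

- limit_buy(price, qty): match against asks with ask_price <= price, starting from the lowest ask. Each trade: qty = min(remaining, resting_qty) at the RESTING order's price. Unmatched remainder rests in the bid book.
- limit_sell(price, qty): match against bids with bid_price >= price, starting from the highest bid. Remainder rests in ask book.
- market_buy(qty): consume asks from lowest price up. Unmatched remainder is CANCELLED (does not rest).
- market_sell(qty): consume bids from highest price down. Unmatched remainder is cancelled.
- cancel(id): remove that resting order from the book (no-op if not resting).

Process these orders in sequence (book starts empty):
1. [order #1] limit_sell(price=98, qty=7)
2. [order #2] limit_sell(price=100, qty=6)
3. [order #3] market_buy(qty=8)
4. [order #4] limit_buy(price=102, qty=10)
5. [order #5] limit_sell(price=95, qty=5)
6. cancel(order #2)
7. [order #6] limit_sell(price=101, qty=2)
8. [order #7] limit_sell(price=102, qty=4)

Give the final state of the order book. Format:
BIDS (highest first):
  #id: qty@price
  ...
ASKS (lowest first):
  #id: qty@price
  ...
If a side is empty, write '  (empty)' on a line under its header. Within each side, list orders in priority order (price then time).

Answer: BIDS (highest first):
  (empty)
ASKS (lowest first):
  #6: 2@101
  #7: 4@102

Derivation:
After op 1 [order #1] limit_sell(price=98, qty=7): fills=none; bids=[-] asks=[#1:7@98]
After op 2 [order #2] limit_sell(price=100, qty=6): fills=none; bids=[-] asks=[#1:7@98 #2:6@100]
After op 3 [order #3] market_buy(qty=8): fills=#3x#1:7@98 #3x#2:1@100; bids=[-] asks=[#2:5@100]
After op 4 [order #4] limit_buy(price=102, qty=10): fills=#4x#2:5@100; bids=[#4:5@102] asks=[-]
After op 5 [order #5] limit_sell(price=95, qty=5): fills=#4x#5:5@102; bids=[-] asks=[-]
After op 6 cancel(order #2): fills=none; bids=[-] asks=[-]
After op 7 [order #6] limit_sell(price=101, qty=2): fills=none; bids=[-] asks=[#6:2@101]
After op 8 [order #7] limit_sell(price=102, qty=4): fills=none; bids=[-] asks=[#6:2@101 #7:4@102]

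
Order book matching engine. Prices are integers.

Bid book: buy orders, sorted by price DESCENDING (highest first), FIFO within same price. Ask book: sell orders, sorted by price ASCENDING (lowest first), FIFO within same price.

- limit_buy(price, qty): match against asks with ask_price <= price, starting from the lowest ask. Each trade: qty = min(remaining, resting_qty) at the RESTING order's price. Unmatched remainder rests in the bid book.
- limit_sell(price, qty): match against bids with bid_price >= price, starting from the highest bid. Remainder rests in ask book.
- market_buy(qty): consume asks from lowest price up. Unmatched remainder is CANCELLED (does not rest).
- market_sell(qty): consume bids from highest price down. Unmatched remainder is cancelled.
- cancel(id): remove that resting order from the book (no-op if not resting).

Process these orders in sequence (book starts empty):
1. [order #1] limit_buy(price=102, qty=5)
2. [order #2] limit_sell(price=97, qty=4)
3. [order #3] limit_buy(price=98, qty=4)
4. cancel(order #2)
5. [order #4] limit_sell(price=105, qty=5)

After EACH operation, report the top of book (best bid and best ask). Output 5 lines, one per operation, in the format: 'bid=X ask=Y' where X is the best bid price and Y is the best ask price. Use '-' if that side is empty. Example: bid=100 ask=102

Answer: bid=102 ask=-
bid=102 ask=-
bid=102 ask=-
bid=102 ask=-
bid=102 ask=105

Derivation:
After op 1 [order #1] limit_buy(price=102, qty=5): fills=none; bids=[#1:5@102] asks=[-]
After op 2 [order #2] limit_sell(price=97, qty=4): fills=#1x#2:4@102; bids=[#1:1@102] asks=[-]
After op 3 [order #3] limit_buy(price=98, qty=4): fills=none; bids=[#1:1@102 #3:4@98] asks=[-]
After op 4 cancel(order #2): fills=none; bids=[#1:1@102 #3:4@98] asks=[-]
After op 5 [order #4] limit_sell(price=105, qty=5): fills=none; bids=[#1:1@102 #3:4@98] asks=[#4:5@105]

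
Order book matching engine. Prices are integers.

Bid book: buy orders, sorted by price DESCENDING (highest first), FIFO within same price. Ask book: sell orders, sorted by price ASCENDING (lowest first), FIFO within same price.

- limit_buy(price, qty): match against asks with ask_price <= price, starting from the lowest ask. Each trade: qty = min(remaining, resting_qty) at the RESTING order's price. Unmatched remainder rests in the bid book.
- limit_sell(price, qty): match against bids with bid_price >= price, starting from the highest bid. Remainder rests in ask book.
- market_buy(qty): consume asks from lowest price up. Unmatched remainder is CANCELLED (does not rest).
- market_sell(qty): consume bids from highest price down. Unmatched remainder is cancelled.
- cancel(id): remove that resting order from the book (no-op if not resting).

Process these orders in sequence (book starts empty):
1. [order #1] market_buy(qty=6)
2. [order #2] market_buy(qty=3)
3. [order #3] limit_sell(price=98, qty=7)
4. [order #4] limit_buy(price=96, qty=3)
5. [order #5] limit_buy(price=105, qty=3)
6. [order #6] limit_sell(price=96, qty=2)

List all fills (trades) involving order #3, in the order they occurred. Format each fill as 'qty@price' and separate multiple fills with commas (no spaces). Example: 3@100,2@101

Answer: 3@98

Derivation:
After op 1 [order #1] market_buy(qty=6): fills=none; bids=[-] asks=[-]
After op 2 [order #2] market_buy(qty=3): fills=none; bids=[-] asks=[-]
After op 3 [order #3] limit_sell(price=98, qty=7): fills=none; bids=[-] asks=[#3:7@98]
After op 4 [order #4] limit_buy(price=96, qty=3): fills=none; bids=[#4:3@96] asks=[#3:7@98]
After op 5 [order #5] limit_buy(price=105, qty=3): fills=#5x#3:3@98; bids=[#4:3@96] asks=[#3:4@98]
After op 6 [order #6] limit_sell(price=96, qty=2): fills=#4x#6:2@96; bids=[#4:1@96] asks=[#3:4@98]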